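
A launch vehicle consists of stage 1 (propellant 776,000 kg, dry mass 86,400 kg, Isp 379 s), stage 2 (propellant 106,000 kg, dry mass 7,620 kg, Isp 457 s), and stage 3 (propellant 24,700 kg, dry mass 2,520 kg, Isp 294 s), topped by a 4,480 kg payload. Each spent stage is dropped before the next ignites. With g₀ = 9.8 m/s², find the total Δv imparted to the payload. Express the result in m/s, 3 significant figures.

Ignition mass of stage 1 = 776,000+86,400 + 106,000+7,620 + 24,700+2,520 + 4,480 = 1,007,720 kg.
Stage 1: m₀ = 1,007,720 kg, m_f = 1,007,720 − 776,000 = 231,720 kg; Δv = 379×9.8×ln(4.349) = 3714.2×1.4699 ≈ 5460 m/s.
Stage 2: m₀ = 145,320 kg, m_f = 145,320 − 106,000 = 39,320 kg; Δv = 457×9.8×ln(3.696) = 4478.6×1.3072 ≈ 5854 m/s.
Stage 3: m₀ = 31,700 kg, m_f = 31,700 − 24,700 = 7,000 kg; Δv = 294×9.8×ln(4.529) = 2881.2×1.5104 ≈ 4352 m/s.
Total Δv = 5460 + 5854 + 4352 = 15666 m/s.

Δv ≈ 15700 m/s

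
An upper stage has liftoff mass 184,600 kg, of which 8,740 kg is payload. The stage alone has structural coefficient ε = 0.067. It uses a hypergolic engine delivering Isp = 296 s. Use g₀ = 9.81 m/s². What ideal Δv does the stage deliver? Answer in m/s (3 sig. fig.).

Δv ≈ 6380 m/s

Stage wet mass = m₀ − payload = 184,600 − 8,740 = 175,860 kg.
Stage dry mass = ε × stage wet mass = 0.067 × 175,860 = 11,782.6 kg.
Burnout mass m_f = stage dry + payload = 11,782.6 + 8,740 = 20,522.6 kg.
v_e = Isp · g₀ = 296 × 9.81 = 2903.8 m/s.
Using Δv = v_e ln(m₀/m_f): Δv = v_e · ln(184,600/20,522.6) = 2903.8 × ln(8.995) = 2903.8 × 2.1967 ≈ 6379 m/s.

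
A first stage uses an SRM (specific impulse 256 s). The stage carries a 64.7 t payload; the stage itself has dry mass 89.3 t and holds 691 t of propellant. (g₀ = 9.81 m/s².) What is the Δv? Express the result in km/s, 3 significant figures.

v_e = Isp · g₀ = 256 × 9.81 = 2511.4 m/s.
m₀ = payload + dry + propellant = 64.7 + 89.3 + 691 = 845 t.
m_f = payload + dry = 64.7 + 89.3 = 154 t.
Δv = v_e · ln(m₀/m_f) = 2511.4 × ln(5.487) = 2511.4 × 1.7024 ≈ 4275.3 m/s.

Δv ≈ 4.28 km/s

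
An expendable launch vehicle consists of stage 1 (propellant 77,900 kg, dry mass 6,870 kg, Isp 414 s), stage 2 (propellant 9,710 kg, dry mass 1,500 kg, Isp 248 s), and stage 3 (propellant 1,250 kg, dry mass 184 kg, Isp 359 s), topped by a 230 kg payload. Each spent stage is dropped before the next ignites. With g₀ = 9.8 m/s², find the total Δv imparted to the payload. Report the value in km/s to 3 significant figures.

Δv ≈ 14.8 km/s

Ignition mass of stage 1 = 77,900+6,870 + 9,710+1,500 + 1,250+184 + 230 = 97,644 kg.
Stage 1: m₀ = 97,644 kg, m_f = 97,644 − 77,900 = 19,744 kg; Δv = 414×9.8×ln(4.946) = 4057.2×1.5985 ≈ 6485 m/s.
Stage 2: m₀ = 12,874 kg, m_f = 12,874 − 9,710 = 3,164 kg; Δv = 248×9.8×ln(4.069) = 2430.4×1.4034 ≈ 3411 m/s.
Stage 3: m₀ = 1,664 kg, m_f = 1,664 − 1,250 = 414 kg; Δv = 359×9.8×ln(4.019) = 3518.2×1.3911 ≈ 4894 m/s.
Total Δv = 6485 + 3411 + 4894 = 14790 m/s.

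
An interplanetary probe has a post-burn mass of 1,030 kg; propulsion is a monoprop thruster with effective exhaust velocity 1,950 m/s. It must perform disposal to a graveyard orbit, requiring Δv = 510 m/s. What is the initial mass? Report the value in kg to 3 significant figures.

initial mass ≈ 1340 kg

m₀/m_f = exp(Δv / v_e) = exp(510 / 1950.0) = exp(0.2615) = 1.2989.
m₀ = m_f × 1.2989 = 1,030 × 1.2989 = 1,337.87 kg.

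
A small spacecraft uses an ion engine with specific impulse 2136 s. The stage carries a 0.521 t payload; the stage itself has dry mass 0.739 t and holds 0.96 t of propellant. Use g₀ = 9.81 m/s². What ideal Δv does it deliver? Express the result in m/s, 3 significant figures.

Δv ≈ 11900 m/s

v_e = Isp · g₀ = 2136 × 9.81 = 20954.2 m/s.
m₀ = payload + dry + propellant = 0.521 + 0.739 + 0.96 = 2.22 t.
m_f = payload + dry = 0.521 + 0.739 = 1.26 t.
Δv = v_e · ln(m₀/m_f) = 20954.2 × ln(1.762) = 20954.2 × 0.5664 ≈ 11868.3 m/s.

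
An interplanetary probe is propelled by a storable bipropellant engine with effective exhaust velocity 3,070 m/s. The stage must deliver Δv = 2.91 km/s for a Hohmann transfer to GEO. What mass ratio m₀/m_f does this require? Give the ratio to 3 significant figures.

From the ideal rocket equation, m₀/m_f = exp(Δv / v_e) = exp(2910 / 3070.0) = exp(0.9479) = 2.5802.

mass ratio ≈ 2.58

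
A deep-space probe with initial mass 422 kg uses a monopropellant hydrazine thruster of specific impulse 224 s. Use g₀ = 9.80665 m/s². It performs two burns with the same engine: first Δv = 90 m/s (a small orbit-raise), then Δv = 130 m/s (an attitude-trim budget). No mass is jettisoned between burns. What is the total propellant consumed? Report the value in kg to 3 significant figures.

total propellant consumed ≈ 40.2 kg

v_e = Isp · g₀ = 224 × 9.80665 = 2196.7 m/s.
After the first burn: m = 422 × exp(−90/2196.7) = 422 × 0.95986 = 405.061 kg.
After the second burn: m = 405.061 × exp(−130/2196.7) = 405.061 × 0.94254 = 381.786 kg.
Total propellant = m₀ − m_final = 422 − 381.786 = 40.214 kg.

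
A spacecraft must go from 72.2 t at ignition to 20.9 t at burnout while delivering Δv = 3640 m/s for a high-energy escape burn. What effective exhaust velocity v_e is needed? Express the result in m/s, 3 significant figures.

v_e ≈ 2940 m/s

ln(m₀/m_f) = ln(72200/20900) = ln(3.455) = 1.2397.
v_e = Δv / ln(m₀/m_f) = 3640 / 1.2397 = 2936.2 m/s.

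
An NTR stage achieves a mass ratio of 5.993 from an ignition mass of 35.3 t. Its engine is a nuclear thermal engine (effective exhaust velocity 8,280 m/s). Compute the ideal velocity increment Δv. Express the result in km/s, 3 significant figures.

Δv ≈ 14.8 km/s

By the Tsiolkovsky rocket equation, Δv = v_e · ln(5.993) = 8280.0 × 1.7906 ≈ 14826.1 m/s.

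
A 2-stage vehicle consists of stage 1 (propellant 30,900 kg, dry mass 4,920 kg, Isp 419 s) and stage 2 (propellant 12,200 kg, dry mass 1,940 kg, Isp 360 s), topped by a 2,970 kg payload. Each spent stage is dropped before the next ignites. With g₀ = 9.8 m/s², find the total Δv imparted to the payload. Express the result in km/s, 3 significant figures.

Ignition mass of stage 1 = 30,900+4,920 + 12,200+1,940 + 2,970 = 52,930 kg.
Stage 1: m₀ = 52,930 kg, m_f = 52,930 − 30,900 = 22,030 kg; Δv = 419×9.8×ln(2.403) = 4106.2×0.8766 ≈ 3599 m/s.
Stage 2: m₀ = 17,110 kg, m_f = 17,110 − 12,200 = 4,910 kg; Δv = 360×9.8×ln(3.485) = 3528.0×1.2484 ≈ 4404 m/s.
Total Δv = 3599 + 4404 = 8003 m/s.

Δv ≈ 8.00 km/s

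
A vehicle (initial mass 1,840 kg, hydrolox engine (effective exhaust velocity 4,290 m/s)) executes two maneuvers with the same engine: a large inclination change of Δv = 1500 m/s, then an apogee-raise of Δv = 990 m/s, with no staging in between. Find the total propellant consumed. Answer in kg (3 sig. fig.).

After the first burn: m = 1840 × exp(−1500/4290.0) = 1840 × 0.70493 = 1,297.07 kg.
After the second burn: m = 1,297.07 × exp(−990/4290.0) = 1,297.07 × 0.79392 = 1,029.77 kg.
Total propellant = m₀ − m_final = 1840 − 1,029.77 = 810.23 kg.

total propellant consumed ≈ 810 kg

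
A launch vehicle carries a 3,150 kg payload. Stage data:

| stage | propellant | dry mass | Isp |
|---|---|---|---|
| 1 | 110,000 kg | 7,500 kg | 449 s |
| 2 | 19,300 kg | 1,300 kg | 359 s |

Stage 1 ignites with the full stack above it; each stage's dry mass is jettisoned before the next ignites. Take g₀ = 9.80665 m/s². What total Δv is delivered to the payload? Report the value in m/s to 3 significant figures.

Ignition mass of stage 1 = 110,000+7,500 + 19,300+1,300 + 3,150 = 141,250 kg.
Stage 1: m₀ = 141,250 kg, m_f = 141,250 − 110,000 = 31,250 kg; Δv = 449×9.80665×ln(4.52) = 4403.2×1.5085 ≈ 6642 m/s.
Stage 2: m₀ = 23,750 kg, m_f = 23,750 − 19,300 = 4,450 kg; Δv = 359×9.80665×ln(5.337) = 3520.6×1.6747 ≈ 5896 m/s.
Total Δv = 6642 + 5896 = 12538 m/s.

Δv ≈ 12500 m/s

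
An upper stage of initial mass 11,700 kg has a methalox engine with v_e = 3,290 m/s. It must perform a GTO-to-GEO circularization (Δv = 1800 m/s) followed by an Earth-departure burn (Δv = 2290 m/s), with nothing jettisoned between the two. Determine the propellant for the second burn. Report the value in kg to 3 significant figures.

propellant for the second burn ≈ 3390 kg

After the first burn: m = 11700 × exp(−1800/3290.0) = 11700 × 0.57862 = 6,769.85 kg.
After the second burn: m = 6,769.85 × exp(−2290/3290.0) = 6,769.85 × 0.49855 = 3,375.11 kg.
Second-burn propellant = 6,769.85 − 3,375.11 = 3,394.74 kg.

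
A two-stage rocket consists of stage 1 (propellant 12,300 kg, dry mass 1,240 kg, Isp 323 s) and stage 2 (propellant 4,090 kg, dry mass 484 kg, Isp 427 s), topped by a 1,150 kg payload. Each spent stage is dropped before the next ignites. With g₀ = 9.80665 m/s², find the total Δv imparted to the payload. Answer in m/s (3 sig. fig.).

Δv ≈ 8470 m/s

Ignition mass of stage 1 = 12,300+1,240 + 4,090+484 + 1,150 = 19,264 kg.
Stage 1: m₀ = 19,264 kg, m_f = 19,264 − 12,300 = 6,964 kg; Δv = 323×9.80665×ln(2.766) = 3167.5×1.0175 ≈ 3223 m/s.
Stage 2: m₀ = 5,724 kg, m_f = 5,724 − 4,090 = 1,634 kg; Δv = 427×9.80665×ln(3.503) = 4187.4×1.2536 ≈ 5250 m/s.
Total Δv = 3223 + 5250 = 8473 m/s.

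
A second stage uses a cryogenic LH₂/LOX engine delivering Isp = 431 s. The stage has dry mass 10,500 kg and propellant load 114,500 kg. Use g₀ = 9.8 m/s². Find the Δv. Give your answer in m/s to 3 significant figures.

Δv ≈ 10500 m/s

v_e = Isp · g₀ = 431 × 9.8 = 4223.8 m/s.
m₀ = m_dry + m_prop = 10,500 + 114,500 = 125,000 kg.
By the Tsiolkovsky rocket equation, Δv = v_e · ln(m₀/m_f) = 4223.8 × ln(11.9) = 4223.8 × 2.4769 ≈ 10462.1 m/s.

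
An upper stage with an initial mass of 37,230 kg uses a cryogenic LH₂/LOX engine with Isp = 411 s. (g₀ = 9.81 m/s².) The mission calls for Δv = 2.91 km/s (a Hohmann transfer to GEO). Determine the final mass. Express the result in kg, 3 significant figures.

final mass ≈ 18100 kg

v_e = Isp · g₀ = 411 × 9.81 = 4031.9 m/s.
m₀/m_f = exp(Δv / v_e) = exp(2910 / 4031.9) = exp(0.7217) = 2.0580.
m_f = m₀ / 2.0580 = 37,230 / 2.0580 = 18,090.4 kg.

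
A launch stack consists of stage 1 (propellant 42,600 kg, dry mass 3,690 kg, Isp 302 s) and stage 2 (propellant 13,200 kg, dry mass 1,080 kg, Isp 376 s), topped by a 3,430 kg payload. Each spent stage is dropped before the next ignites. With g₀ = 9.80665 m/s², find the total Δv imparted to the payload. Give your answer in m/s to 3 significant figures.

Δv ≈ 8290 m/s

Ignition mass of stage 1 = 42,600+3,690 + 13,200+1,080 + 3,430 = 64,000 kg.
Stage 1: m₀ = 64,000 kg, m_f = 64,000 − 42,600 = 21,400 kg; Δv = 302×9.80665×ln(2.991) = 2961.6×1.0955 ≈ 3244 m/s.
Stage 2: m₀ = 17,710 kg, m_f = 17,710 − 13,200 = 4,510 kg; Δv = 376×9.80665×ln(3.927) = 3687.3×1.3678 ≈ 5044 m/s.
Total Δv = 3244 + 5044 = 8288 m/s.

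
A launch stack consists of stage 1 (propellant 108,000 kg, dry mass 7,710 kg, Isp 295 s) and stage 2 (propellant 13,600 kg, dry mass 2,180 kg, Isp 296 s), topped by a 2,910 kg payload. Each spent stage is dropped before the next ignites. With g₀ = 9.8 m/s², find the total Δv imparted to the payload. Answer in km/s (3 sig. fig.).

Δv ≈ 8.48 km/s

Ignition mass of stage 1 = 108,000+7,710 + 13,600+2,180 + 2,910 = 134,400 kg.
Stage 1: m₀ = 134,400 kg, m_f = 134,400 − 108,000 = 26,400 kg; Δv = 295×9.8×ln(5.091) = 2891.0×1.6275 ≈ 4705 m/s.
Stage 2: m₀ = 18,690 kg, m_f = 18,690 − 13,600 = 5,090 kg; Δv = 296×9.8×ln(3.672) = 2900.8×1.3007 ≈ 3773 m/s.
Total Δv = 4705 + 3773 = 8478 m/s.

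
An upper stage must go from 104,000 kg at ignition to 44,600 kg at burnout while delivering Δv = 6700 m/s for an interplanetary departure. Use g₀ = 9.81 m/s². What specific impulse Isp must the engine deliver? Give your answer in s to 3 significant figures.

Isp ≈ 807 s

ln(m₀/m_f) = ln(104000/44600) = ln(2.332) = 0.8467.
By the Tsiolkovsky rocket equation, v_e = Δv / ln(m₀/m_f) = 6700 / 0.8467 = 7913.5 m/s.
Isp = v_e / g₀ = 7913.5 / 9.81 = 806.7 s.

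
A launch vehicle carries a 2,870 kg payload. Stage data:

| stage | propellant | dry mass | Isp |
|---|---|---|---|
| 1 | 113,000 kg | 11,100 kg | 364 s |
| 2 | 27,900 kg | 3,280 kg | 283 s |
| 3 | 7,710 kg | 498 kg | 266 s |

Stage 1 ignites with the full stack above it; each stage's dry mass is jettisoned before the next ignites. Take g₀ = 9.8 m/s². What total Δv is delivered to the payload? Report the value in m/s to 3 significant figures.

Δv ≈ 10200 m/s

Ignition mass of stage 1 = 113,000+11,100 + 27,900+3,280 + 7,710+498 + 2,870 = 166,358 kg.
Stage 1: m₀ = 166,358 kg, m_f = 166,358 − 113,000 = 53,358 kg; Δv = 364×9.8×ln(3.118) = 3567.2×1.1371 ≈ 4056 m/s.
Stage 2: m₀ = 42,258 kg, m_f = 42,258 − 27,900 = 14,358 kg; Δv = 283×9.8×ln(2.943) = 2773.4×1.0795 ≈ 2994 m/s.
Stage 3: m₀ = 11,078 kg, m_f = 11,078 − 7,710 = 3,368 kg; Δv = 266×9.8×ln(3.289) = 2606.8×1.1906 ≈ 3104 m/s.
Total Δv = 4056 + 2994 + 3104 = 10154 m/s.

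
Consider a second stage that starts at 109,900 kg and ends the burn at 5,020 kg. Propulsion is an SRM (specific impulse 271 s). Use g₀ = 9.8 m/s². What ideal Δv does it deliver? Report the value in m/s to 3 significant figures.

v_e = Isp · g₀ = 271 × 9.8 = 2655.8 m/s.
Δv = v_e · ln(m₀/m_f) = 2655.8 × ln(21.89) = 2655.8 × 3.0861 ≈ 8196.2 m/s.

Δv ≈ 8200 m/s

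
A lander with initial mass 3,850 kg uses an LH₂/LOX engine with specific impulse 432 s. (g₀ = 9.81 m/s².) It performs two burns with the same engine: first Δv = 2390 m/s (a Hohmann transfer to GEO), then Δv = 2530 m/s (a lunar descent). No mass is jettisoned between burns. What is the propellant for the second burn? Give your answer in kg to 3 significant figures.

v_e = Isp · g₀ = 432 × 9.81 = 4237.9 m/s.
After the first burn: m = 3850 × exp(−2390/4237.9) = 3850 × 0.56895 = 2,190.46 kg.
After the second burn: m = 2,190.46 × exp(−2530/4237.9) = 2,190.46 × 0.55047 = 1,205.78 kg.
Second-burn propellant = 2,190.46 − 1,205.78 = 984.68 kg.

propellant for the second burn ≈ 985 kg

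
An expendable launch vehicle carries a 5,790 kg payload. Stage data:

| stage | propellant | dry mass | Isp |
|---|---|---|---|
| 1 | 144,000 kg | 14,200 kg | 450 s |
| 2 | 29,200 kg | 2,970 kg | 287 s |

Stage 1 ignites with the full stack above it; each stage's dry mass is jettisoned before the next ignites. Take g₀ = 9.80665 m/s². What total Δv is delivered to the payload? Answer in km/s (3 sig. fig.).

Ignition mass of stage 1 = 144,000+14,200 + 29,200+2,970 + 5,790 = 196,160 kg.
Stage 1: m₀ = 196,160 kg, m_f = 196,160 − 144,000 = 52,160 kg; Δv = 450×9.80665×ln(3.761) = 4413.0×1.3246 ≈ 5846 m/s.
Stage 2: m₀ = 37,960 kg, m_f = 37,960 − 29,200 = 8,760 kg; Δv = 287×9.80665×ln(4.333) = 2814.5×1.4663 ≈ 4127 m/s.
Total Δv = 5846 + 4127 = 9973 m/s.

Δv ≈ 9.97 km/s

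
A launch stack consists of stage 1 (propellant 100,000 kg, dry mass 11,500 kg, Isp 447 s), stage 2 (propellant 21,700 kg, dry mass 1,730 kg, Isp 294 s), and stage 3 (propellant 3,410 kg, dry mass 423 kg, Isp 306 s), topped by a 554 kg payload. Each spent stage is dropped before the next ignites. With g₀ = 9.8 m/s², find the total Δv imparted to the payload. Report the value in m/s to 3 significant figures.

Δv ≈ 14400 m/s

Ignition mass of stage 1 = 100,000+11,500 + 21,700+1,730 + 3,410+423 + 554 = 139,317 kg.
Stage 1: m₀ = 139,317 kg, m_f = 139,317 − 100,000 = 39,317 kg; Δv = 447×9.8×ln(3.543) = 4380.6×1.2651 ≈ 5542 m/s.
Stage 2: m₀ = 27,817 kg, m_f = 27,817 − 21,700 = 6,117 kg; Δv = 294×9.8×ln(4.547) = 2881.2×1.5146 ≈ 4364 m/s.
Stage 3: m₀ = 4,387 kg, m_f = 4,387 − 3,410 = 977 kg; Δv = 306×9.8×ln(4.49) = 2998.8×1.5019 ≈ 4504 m/s.
Total Δv = 5542 + 4364 + 4504 = 14410 m/s.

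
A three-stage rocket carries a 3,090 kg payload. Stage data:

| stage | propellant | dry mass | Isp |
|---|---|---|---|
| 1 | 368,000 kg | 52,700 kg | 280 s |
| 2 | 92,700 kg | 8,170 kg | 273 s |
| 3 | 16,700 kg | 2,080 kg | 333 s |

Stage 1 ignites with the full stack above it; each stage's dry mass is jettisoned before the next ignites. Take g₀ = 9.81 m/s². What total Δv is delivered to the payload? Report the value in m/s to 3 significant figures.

Δv ≈ 11600 m/s

Ignition mass of stage 1 = 368,000+52,700 + 92,700+8,170 + 16,700+2,080 + 3,090 = 543,440 kg.
Stage 1: m₀ = 543,440 kg, m_f = 543,440 − 368,000 = 175,440 kg; Δv = 280×9.81×ln(3.098) = 2746.8×1.1306 ≈ 3106 m/s.
Stage 2: m₀ = 122,740 kg, m_f = 122,740 − 92,700 = 30,040 kg; Δv = 273×9.81×ln(4.086) = 2678.1×1.4075 ≈ 3770 m/s.
Stage 3: m₀ = 21,870 kg, m_f = 21,870 − 16,700 = 5,170 kg; Δv = 333×9.81×ln(4.23) = 3266.7×1.4422 ≈ 4711 m/s.
Total Δv = 3106 + 3770 + 4711 = 11587 m/s.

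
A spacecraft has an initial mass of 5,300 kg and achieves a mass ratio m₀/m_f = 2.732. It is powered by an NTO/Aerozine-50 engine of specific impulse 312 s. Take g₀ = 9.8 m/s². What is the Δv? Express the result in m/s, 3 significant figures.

Δv ≈ 3070 m/s

v_e = Isp · g₀ = 312 × 9.8 = 3057.6 m/s.
Δv = v_e · ln(2.732) = 3057.6 × 1.0050 ≈ 3073.0 m/s.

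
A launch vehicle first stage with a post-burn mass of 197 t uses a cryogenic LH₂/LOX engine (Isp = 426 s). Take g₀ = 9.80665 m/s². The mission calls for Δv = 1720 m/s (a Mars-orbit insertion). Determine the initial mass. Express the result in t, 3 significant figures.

v_e = Isp · g₀ = 426 × 9.80665 = 4177.6 m/s.
By the Tsiolkovsky rocket equation, m₀/m_f = exp(Δv / v_e) = exp(1720 / 4177.6) = exp(0.4117) = 1.5094.
m₀ = m_f × 1.5094 = 197 × 1.5094 = 297.352 t.

initial mass ≈ 297 t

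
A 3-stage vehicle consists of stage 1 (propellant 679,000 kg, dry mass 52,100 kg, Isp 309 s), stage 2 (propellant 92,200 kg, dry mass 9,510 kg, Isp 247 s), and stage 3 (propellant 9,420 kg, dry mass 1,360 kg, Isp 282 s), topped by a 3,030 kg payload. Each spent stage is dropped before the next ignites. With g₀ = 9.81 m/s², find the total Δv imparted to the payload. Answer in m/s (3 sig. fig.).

Ignition mass of stage 1 = 679,000+52,100 + 92,200+9,510 + 9,420+1,360 + 3,030 = 846,620 kg.
Stage 1: m₀ = 846,620 kg, m_f = 846,620 − 679,000 = 167,620 kg; Δv = 309×9.81×ln(5.051) = 3031.3×1.6196 ≈ 4909 m/s.
Stage 2: m₀ = 115,520 kg, m_f = 115,520 − 92,200 = 23,320 kg; Δv = 247×9.81×ln(4.954) = 2423.1×1.6001 ≈ 3877 m/s.
Stage 3: m₀ = 13,810 kg, m_f = 13,810 − 9,420 = 4,390 kg; Δv = 282×9.81×ln(3.146) = 2766.4×1.1461 ≈ 3170 m/s.
Total Δv = 4909 + 3877 + 3170 = 11956 m/s.

Δv ≈ 12000 m/s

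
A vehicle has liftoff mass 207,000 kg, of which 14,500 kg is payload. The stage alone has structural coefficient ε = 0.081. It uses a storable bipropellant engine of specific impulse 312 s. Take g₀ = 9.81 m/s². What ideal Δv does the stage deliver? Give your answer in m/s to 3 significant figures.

Δv ≈ 5900 m/s

Stage wet mass = m₀ − payload = 207,000 − 14,500 = 192,500 kg.
Stage dry mass = ε × stage wet mass = 0.081 × 192,500 = 15,592.5 kg.
Burnout mass m_f = stage dry + payload = 15,592.5 + 14,500 = 30,092.5 kg.
v_e = Isp · g₀ = 312 × 9.81 = 3060.7 m/s.
Δv = v_e · ln(207,000/30,092.5) = 3060.7 × ln(6.879) = 3060.7 × 1.9284 ≈ 5902 m/s.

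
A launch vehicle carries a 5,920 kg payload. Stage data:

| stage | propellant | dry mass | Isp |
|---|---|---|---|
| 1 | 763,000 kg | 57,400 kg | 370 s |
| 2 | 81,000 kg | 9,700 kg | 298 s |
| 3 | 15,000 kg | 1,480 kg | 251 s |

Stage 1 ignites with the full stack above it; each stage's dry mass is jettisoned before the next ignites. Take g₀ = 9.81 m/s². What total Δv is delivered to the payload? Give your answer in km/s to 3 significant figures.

Ignition mass of stage 1 = 763,000+57,400 + 81,000+9,700 + 15,000+1,480 + 5,920 = 933,500 kg.
Stage 1: m₀ = 933,500 kg, m_f = 933,500 − 763,000 = 170,500 kg; Δv = 370×9.81×ln(5.475) = 3629.7×1.7002 ≈ 6171 m/s.
Stage 2: m₀ = 113,100 kg, m_f = 113,100 − 81,000 = 32,100 kg; Δv = 298×9.81×ln(3.523) = 2923.4×1.2594 ≈ 3682 m/s.
Stage 3: m₀ = 22,400 kg, m_f = 22,400 − 15,000 = 7,400 kg; Δv = 251×9.81×ln(3.027) = 2462.3×1.1076 ≈ 2727 m/s.
Total Δv = 6171 + 3682 + 2727 = 12580 m/s.

Δv ≈ 12.6 km/s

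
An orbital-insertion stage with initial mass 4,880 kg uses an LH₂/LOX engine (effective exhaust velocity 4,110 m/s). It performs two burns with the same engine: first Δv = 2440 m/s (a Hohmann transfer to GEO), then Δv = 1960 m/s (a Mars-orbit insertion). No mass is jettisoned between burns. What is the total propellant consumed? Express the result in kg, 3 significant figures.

After the first burn: m = 4880 × exp(−2440/4110.0) = 4880 × 0.55229 = 2,695.18 kg.
After the second burn: m = 2,695.18 × exp(−1960/4110.0) = 2,695.18 × 0.62071 = 1,672.93 kg.
Total propellant = m₀ − m_final = 4880 − 1,672.93 = 3,207.07 kg.

total propellant consumed ≈ 3210 kg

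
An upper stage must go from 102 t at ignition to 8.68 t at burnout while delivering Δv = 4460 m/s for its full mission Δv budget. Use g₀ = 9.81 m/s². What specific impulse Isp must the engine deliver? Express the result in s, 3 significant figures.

Isp ≈ 185 s

ln(m₀/m_f) = ln(102000/8680) = ln(11.75) = 2.4640.
From the ideal rocket equation, v_e = Δv / ln(m₀/m_f) = 4460 / 2.4640 = 1810.1 m/s.
Isp = v_e / g₀ = 1810.1 / 9.81 = 184.5 s.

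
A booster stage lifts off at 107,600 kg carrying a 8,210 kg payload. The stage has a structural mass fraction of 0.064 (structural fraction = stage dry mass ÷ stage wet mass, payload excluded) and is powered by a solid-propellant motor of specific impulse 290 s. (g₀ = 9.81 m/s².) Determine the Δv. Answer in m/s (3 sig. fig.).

Stage wet mass = m₀ − payload = 107,600 − 8,210 = 99,390 kg.
Stage dry mass = ε × stage wet mass = 0.064 × 99,390 = 6,360.96 kg.
Burnout mass m_f = stage dry + payload = 6,360.96 + 8,210 = 14,570.96 kg.
v_e = Isp · g₀ = 290 × 9.81 = 2844.9 m/s.
Δv = v_e · ln(107,600/14,570.96) = 2844.9 × ln(7.385) = 2844.9 × 1.9994 ≈ 5688 m/s.

Δv ≈ 5690 m/s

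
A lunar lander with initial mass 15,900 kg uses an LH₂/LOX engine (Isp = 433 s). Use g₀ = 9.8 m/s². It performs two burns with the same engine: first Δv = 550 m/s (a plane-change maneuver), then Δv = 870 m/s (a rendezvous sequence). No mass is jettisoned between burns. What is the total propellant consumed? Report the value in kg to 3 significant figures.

total propellant consumed ≈ 4520 kg

v_e = Isp · g₀ = 433 × 9.8 = 4243.4 m/s.
After the first burn: m = 15900 × exp(−550/4243.4) = 15900 × 0.87844 = 13,967.2 kg.
After the second burn: m = 13,967.2 × exp(−870/4243.4) = 13,967.2 × 0.81463 = 11,378.1 kg.
Total propellant = m₀ − m_final = 15900 − 11,378.1 = 4,521.9 kg.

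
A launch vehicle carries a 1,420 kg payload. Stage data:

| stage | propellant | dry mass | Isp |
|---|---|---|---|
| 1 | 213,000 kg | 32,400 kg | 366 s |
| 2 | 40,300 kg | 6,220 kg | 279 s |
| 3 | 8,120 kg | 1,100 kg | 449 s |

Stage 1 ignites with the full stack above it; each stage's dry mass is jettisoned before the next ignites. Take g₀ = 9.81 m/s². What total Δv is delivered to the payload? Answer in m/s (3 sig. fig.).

Δv ≈ 14100 m/s

Ignition mass of stage 1 = 213,000+32,400 + 40,300+6,220 + 8,120+1,100 + 1,420 = 302,560 kg.
Stage 1: m₀ = 302,560 kg, m_f = 302,560 − 213,000 = 89,560 kg; Δv = 366×9.81×ln(3.378) = 3590.5×1.2174 ≈ 4371 m/s.
Stage 2: m₀ = 57,160 kg, m_f = 57,160 − 40,300 = 16,860 kg; Δv = 279×9.81×ln(3.39) = 2737.0×1.2209 ≈ 3342 m/s.
Stage 3: m₀ = 10,640 kg, m_f = 10,640 − 8,120 = 2,520 kg; Δv = 449×9.81×ln(4.222) = 4404.7×1.4404 ≈ 6344 m/s.
Total Δv = 4371 + 3342 + 6344 = 14057 m/s.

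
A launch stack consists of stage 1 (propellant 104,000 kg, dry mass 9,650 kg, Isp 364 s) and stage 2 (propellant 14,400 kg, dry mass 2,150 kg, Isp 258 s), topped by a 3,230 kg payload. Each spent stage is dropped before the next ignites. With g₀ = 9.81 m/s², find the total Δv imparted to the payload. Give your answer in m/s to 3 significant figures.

Δv ≈ 8690 m/s

Ignition mass of stage 1 = 104,000+9,650 + 14,400+2,150 + 3,230 = 133,430 kg.
Stage 1: m₀ = 133,430 kg, m_f = 133,430 − 104,000 = 29,430 kg; Δv = 364×9.81×ln(4.534) = 3570.8×1.5116 ≈ 5398 m/s.
Stage 2: m₀ = 19,780 kg, m_f = 19,780 − 14,400 = 5,380 kg; Δv = 258×9.81×ln(3.677) = 2531.0×1.3020 ≈ 3295 m/s.
Total Δv = 5398 + 3295 = 8693 m/s.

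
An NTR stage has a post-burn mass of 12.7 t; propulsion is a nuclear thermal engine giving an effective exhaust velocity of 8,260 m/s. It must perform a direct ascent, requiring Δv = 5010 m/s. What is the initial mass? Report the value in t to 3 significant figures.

initial mass ≈ 23.3 t

m₀/m_f = exp(Δv / v_e) = exp(5010 / 8260.0) = exp(0.6065) = 1.8341.
m₀ = m_f × 1.8341 = 12.7 × 1.8341 = 23.2931 t.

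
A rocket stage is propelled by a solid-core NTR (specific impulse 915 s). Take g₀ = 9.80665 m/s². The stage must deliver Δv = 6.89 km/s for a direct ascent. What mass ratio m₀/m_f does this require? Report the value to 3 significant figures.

mass ratio ≈ 2.16

v_e = Isp · g₀ = 915 × 9.80665 = 8973.1 m/s.
From the ideal rocket equation, m₀/m_f = exp(Δv / v_e) = exp(6890 / 8973.1) = exp(0.7679) = 2.1551.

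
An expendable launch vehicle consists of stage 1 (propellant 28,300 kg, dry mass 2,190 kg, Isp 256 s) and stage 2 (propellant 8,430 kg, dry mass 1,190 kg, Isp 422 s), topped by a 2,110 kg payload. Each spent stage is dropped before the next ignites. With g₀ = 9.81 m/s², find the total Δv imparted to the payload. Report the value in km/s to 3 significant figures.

Ignition mass of stage 1 = 28,300+2,190 + 8,430+1,190 + 2,110 = 42,220 kg.
Stage 1: m₀ = 42,220 kg, m_f = 42,220 − 28,300 = 13,920 kg; Δv = 256×9.81×ln(3.033) = 2511.4×1.1096 ≈ 2787 m/s.
Stage 2: m₀ = 11,730 kg, m_f = 11,730 − 8,430 = 3,300 kg; Δv = 422×9.81×ln(3.555) = 4139.8×1.2682 ≈ 5250 m/s.
Total Δv = 2787 + 5250 = 8037 m/s.

Δv ≈ 8.04 km/s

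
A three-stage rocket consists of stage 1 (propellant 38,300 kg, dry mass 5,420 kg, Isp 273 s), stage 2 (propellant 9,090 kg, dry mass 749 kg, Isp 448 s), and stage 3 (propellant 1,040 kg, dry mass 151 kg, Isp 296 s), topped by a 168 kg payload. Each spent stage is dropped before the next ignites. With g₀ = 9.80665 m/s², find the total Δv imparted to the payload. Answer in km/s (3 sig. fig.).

Ignition mass of stage 1 = 38,300+5,420 + 9,090+749 + 1,040+151 + 168 = 54,918 kg.
Stage 1: m₀ = 54,918 kg, m_f = 54,918 − 38,300 = 16,618 kg; Δv = 273×9.80665×ln(3.305) = 2677.2×1.1954 ≈ 3200 m/s.
Stage 2: m₀ = 11,198 kg, m_f = 11,198 − 9,090 = 2,108 kg; Δv = 448×9.80665×ln(5.312) = 4393.4×1.6700 ≈ 7337 m/s.
Stage 3: m₀ = 1,359 kg, m_f = 1,359 − 1,040 = 319 kg; Δv = 296×9.80665×ln(4.26) = 2902.8×1.4493 ≈ 4207 m/s.
Total Δv = 3200 + 7337 + 4207 = 14744 m/s.

Δv ≈ 14.7 km/s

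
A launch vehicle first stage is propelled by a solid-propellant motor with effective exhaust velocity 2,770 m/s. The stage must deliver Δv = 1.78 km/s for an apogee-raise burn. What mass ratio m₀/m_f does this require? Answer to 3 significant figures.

Using Δv = v_e ln(m₀/m_f): m₀/m_f = exp(Δv / v_e) = exp(1780 / 2770.0) = exp(0.6426) = 1.9014.

mass ratio ≈ 1.90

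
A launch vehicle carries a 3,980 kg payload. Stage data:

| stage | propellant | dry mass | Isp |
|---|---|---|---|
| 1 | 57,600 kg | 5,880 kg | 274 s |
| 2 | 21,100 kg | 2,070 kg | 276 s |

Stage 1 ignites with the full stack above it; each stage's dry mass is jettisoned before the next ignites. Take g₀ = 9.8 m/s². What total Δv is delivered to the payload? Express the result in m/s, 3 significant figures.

Δv ≈ 6770 m/s

Ignition mass of stage 1 = 57,600+5,880 + 21,100+2,070 + 3,980 = 90,630 kg.
Stage 1: m₀ = 90,630 kg, m_f = 90,630 − 57,600 = 33,030 kg; Δv = 274×9.8×ln(2.744) = 2685.2×1.0094 ≈ 2710 m/s.
Stage 2: m₀ = 27,150 kg, m_f = 27,150 − 21,100 = 6,050 kg; Δv = 276×9.8×ln(4.488) = 2704.8×1.5013 ≈ 4061 m/s.
Total Δv = 2710 + 4061 = 6771 m/s.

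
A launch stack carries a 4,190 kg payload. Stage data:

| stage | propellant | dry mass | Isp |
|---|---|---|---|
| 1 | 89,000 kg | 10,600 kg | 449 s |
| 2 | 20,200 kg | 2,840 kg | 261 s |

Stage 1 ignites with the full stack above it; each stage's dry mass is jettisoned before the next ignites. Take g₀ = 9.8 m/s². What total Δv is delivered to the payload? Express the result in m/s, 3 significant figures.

Δv ≈ 8790 m/s

Ignition mass of stage 1 = 89,000+10,600 + 20,200+2,840 + 4,190 = 126,830 kg.
Stage 1: m₀ = 126,830 kg, m_f = 126,830 − 89,000 = 37,830 kg; Δv = 449×9.8×ln(3.353) = 4400.2×1.2097 ≈ 5323 m/s.
Stage 2: m₀ = 27,230 kg, m_f = 27,230 − 20,200 = 7,030 kg; Δv = 261×9.8×ln(3.873) = 2557.8×1.3541 ≈ 3464 m/s.
Total Δv = 5323 + 3464 = 8787 m/s.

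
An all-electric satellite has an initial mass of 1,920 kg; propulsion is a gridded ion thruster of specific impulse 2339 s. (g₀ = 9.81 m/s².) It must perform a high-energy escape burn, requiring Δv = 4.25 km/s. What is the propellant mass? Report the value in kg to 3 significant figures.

v_e = Isp · g₀ = 2339 × 9.81 = 22945.6 m/s.
m₀/m_f = exp(Δv / v_e) = exp(4250 / 22945.6) = exp(0.1852) = 1.2035.
m_f = 1,920 / 1.2035 = 1,595.35 kg, so propellant = m₀ − m_f = 1,920 − 1,595.35 = 324.65 kg.

propellant mass ≈ 325 kg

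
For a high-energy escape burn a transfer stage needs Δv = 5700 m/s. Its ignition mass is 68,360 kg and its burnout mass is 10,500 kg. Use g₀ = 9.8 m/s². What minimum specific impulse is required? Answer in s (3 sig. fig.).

ln(m₀/m_f) = ln(68360/10500) = ln(6.51) = 1.8734.
Rocket equation: v_e = Δv / ln(m₀/m_f) = 5700 / 1.8734 = 3042.6 m/s.
Isp = v_e / g₀ = 3042.6 / 9.8 = 310.5 s.

Isp ≈ 310 s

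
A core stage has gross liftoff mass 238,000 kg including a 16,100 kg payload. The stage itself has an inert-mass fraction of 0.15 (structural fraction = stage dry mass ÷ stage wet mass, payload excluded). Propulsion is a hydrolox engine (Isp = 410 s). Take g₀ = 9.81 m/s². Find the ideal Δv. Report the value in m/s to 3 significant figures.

Stage wet mass = m₀ − payload = 238,000 − 16,100 = 221,900 kg.
Stage dry mass = ε × stage wet mass = 0.15 × 221,900 = 33,285 kg.
Burnout mass m_f = stage dry + payload = 33,285 + 16,100 = 49,385 kg.
v_e = Isp · g₀ = 410 × 9.81 = 4022.1 m/s.
By the Tsiolkovsky rocket equation, Δv = v_e · ln(238,000/49,385) = 4022.1 × ln(4.819) = 4022.1 × 1.5726 ≈ 6325 m/s.

Δv ≈ 6330 m/s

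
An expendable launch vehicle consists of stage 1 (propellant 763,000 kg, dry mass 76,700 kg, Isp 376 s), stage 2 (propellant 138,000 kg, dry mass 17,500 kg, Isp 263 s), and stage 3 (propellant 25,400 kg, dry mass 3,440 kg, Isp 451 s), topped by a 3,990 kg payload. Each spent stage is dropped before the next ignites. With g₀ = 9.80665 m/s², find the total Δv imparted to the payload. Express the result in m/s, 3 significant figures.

Ignition mass of stage 1 = 763,000+76,700 + 138,000+17,500 + 25,400+3,440 + 3,990 = 1,028,030 kg.
Stage 1: m₀ = 1,028,030 kg, m_f = 1,028,030 − 763,000 = 265,030 kg; Δv = 376×9.80665×ln(3.879) = 3687.3×1.3556 ≈ 4998 m/s.
Stage 2: m₀ = 188,330 kg, m_f = 188,330 − 138,000 = 50,330 kg; Δv = 263×9.80665×ln(3.742) = 2579.1×1.3196 ≈ 3403 m/s.
Stage 3: m₀ = 32,830 kg, m_f = 32,830 − 25,400 = 7,430 kg; Δv = 451×9.80665×ln(4.419) = 4422.8×1.4858 ≈ 6571 m/s.
Total Δv = 4998 + 3403 + 6571 = 14972 m/s.

Δv ≈ 15000 m/s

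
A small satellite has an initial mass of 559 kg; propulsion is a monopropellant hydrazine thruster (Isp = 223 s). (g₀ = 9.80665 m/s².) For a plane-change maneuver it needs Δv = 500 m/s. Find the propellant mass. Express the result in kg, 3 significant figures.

propellant mass ≈ 114 kg

v_e = Isp · g₀ = 223 × 9.80665 = 2186.9 m/s.
Rocket equation: m₀/m_f = exp(Δv / v_e) = exp(500 / 2186.9) = exp(0.2286) = 1.2569.
m_f = 559 / 1.2569 = 444.745 kg, so propellant = m₀ − m_f = 559 − 444.745 = 114.255 kg.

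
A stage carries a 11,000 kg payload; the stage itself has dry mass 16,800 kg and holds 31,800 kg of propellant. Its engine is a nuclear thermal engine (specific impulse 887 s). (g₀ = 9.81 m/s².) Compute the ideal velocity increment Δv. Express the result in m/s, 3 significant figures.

Δv ≈ 6640 m/s

v_e = Isp · g₀ = 887 × 9.81 = 8701.5 m/s.
m₀ = payload + dry + propellant = 11,000 + 16,800 + 31,800 = 59,600 kg.
m_f = payload + dry = 11,000 + 16,800 = 27,800 kg.
Δv = v_e · ln(m₀/m_f) = 8701.5 × ln(2.144) = 8701.5 × 0.7626 ≈ 6635.9 m/s.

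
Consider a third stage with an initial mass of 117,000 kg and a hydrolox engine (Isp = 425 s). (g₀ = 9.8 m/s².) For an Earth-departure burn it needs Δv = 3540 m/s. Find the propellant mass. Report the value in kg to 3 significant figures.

propellant mass ≈ 67000 kg

v_e = Isp · g₀ = 425 × 9.8 = 4165.0 m/s.
m₀/m_f = exp(Δv / v_e) = exp(3540 / 4165.0) = exp(0.8499) = 2.3395.
m_f = 117,000 / 2.3395 = 50,010.7 kg, so propellant = m₀ − m_f = 117,000 − 50,010.7 = 66,989.3 kg.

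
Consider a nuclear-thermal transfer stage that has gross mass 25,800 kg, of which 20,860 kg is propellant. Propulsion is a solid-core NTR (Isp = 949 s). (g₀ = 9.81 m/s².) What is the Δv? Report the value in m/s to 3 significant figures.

Δv ≈ 15400 m/s

v_e = Isp · g₀ = 949 × 9.81 = 9309.7 m/s.
m_f = m₀ − m_prop = 25,800 − 20,860 = 4,940 kg.
From the ideal rocket equation, Δv = v_e · ln(m₀/m_f) = 9309.7 × ln(5.223) = 9309.7 × 1.6530 ≈ 15389.0 m/s.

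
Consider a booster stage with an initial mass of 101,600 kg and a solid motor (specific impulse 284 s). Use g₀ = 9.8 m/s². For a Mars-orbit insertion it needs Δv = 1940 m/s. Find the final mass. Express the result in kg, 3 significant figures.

v_e = Isp · g₀ = 284 × 9.8 = 2783.2 m/s.
m₀/m_f = exp(Δv / v_e) = exp(1940 / 2783.2) = exp(0.6970) = 2.0078.
m_f = m₀ / 2.0078 = 101,600 / 2.0078 = 50,602.6 kg.

final mass ≈ 50600 kg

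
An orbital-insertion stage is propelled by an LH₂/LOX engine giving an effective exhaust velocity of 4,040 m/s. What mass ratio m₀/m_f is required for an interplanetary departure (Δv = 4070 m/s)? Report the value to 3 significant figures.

mass ratio ≈ 2.74

Rocket equation: m₀/m_f = exp(Δv / v_e) = exp(4070 / 4040.0) = exp(1.0074) = 2.7385.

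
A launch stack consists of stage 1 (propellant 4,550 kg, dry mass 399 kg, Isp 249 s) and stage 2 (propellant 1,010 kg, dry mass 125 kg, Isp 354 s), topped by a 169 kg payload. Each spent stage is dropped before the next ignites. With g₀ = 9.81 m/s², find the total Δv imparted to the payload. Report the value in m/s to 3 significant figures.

Ignition mass of stage 1 = 4,550+399 + 1,010+125 + 169 = 6,253 kg.
Stage 1: m₀ = 6,253 kg, m_f = 6,253 − 4,550 = 1,703 kg; Δv = 249×9.81×ln(3.672) = 2442.7×1.3007 ≈ 3177 m/s.
Stage 2: m₀ = 1,304 kg, m_f = 1,304 − 1,010 = 294 kg; Δv = 354×9.81×ln(4.435) = 3472.7×1.4896 ≈ 5173 m/s.
Total Δv = 3177 + 5173 = 8350 m/s.

Δv ≈ 8350 m/s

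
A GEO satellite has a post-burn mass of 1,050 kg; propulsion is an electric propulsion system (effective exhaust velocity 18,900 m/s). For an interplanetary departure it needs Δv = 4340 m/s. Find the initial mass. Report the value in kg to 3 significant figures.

From the ideal rocket equation, m₀/m_f = exp(Δv / v_e) = exp(4340 / 18900.0) = exp(0.2296) = 1.2581.
m₀ = m_f × 1.2581 = 1,050 × 1.2581 = 1,321.01 kg.

initial mass ≈ 1320 kg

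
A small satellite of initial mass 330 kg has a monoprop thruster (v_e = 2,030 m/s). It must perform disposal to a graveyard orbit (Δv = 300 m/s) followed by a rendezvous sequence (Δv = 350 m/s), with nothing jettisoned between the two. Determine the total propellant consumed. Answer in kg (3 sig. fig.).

After the first burn: m = 330 × exp(−300/2030.0) = 330 × 0.86262 = 284.665 kg.
After the second burn: m = 284.665 × exp(−350/2030.0) = 284.665 × 0.84163 = 239.583 kg.
Total propellant = m₀ − m_final = 330 − 239.583 = 90.417 kg.

total propellant consumed ≈ 90.4 kg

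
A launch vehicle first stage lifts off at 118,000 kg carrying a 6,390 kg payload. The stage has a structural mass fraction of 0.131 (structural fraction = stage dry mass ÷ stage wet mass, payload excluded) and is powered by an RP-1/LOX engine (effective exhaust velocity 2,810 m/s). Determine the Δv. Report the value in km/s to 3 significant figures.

Δv ≈ 4.85 km/s

Stage wet mass = m₀ − payload = 118,000 − 6,390 = 111,610 kg.
Stage dry mass = ε × stage wet mass = 0.131 × 111,610 = 14,620.9 kg.
Burnout mass m_f = stage dry + payload = 14,620.9 + 6,390 = 21,010.9 kg.
Rocket equation: Δv = v_e · ln(118,000/21,010.9) = 2810.0 × ln(5.616) = 2810.0 × 1.7256 ≈ 4849 m/s.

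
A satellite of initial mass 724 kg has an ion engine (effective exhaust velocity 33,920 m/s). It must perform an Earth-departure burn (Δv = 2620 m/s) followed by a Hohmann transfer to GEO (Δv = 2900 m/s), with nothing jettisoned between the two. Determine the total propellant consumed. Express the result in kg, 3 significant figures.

total propellant consumed ≈ 109 kg

After the first burn: m = 724 × exp(−2620/33920.0) = 724 × 0.92567 = 670.185 kg.
After the second burn: m = 670.185 × exp(−2900/33920.0) = 670.185 × 0.91806 = 615.27 kg.
Total propellant = m₀ − m_final = 724 − 615.27 = 108.73 kg.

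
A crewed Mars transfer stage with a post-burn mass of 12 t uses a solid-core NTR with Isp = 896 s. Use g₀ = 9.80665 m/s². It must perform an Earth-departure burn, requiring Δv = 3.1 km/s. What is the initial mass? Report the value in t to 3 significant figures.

v_e = Isp · g₀ = 896 × 9.80665 = 8786.8 m/s.
m₀/m_f = exp(Δv / v_e) = exp(3100 / 8786.8) = exp(0.3528) = 1.4231.
m₀ = m_f × 1.4231 = 12 × 1.4231 = 17.0772 t.

initial mass ≈ 17.1 t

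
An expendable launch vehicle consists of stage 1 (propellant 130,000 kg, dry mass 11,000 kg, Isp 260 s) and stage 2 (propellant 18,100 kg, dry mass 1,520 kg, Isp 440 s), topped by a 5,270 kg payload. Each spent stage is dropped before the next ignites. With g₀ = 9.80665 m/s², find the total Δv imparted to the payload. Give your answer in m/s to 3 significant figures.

Ignition mass of stage 1 = 130,000+11,000 + 18,100+1,520 + 5,270 = 165,890 kg.
Stage 1: m₀ = 165,890 kg, m_f = 165,890 − 130,000 = 35,890 kg; Δv = 260×9.80665×ln(4.622) = 2549.7×1.5309 ≈ 3903 m/s.
Stage 2: m₀ = 24,890 kg, m_f = 24,890 − 18,100 = 6,790 kg; Δv = 440×9.80665×ln(3.666) = 4314.9×1.2990 ≈ 5605 m/s.
Total Δv = 3903 + 5605 = 9508 m/s.

Δv ≈ 9510 m/s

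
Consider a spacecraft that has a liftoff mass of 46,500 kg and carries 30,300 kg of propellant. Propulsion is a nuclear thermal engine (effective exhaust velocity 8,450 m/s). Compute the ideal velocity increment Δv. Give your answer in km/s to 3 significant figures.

m_f = m₀ − m_prop = 46,500 − 30,300 = 16,200 kg.
Rocket equation: Δv = v_e · ln(m₀/m_f) = 8450.0 × ln(2.87) = 8450.0 × 1.0544 ≈ 8910.0 m/s.

Δv ≈ 8.91 km/s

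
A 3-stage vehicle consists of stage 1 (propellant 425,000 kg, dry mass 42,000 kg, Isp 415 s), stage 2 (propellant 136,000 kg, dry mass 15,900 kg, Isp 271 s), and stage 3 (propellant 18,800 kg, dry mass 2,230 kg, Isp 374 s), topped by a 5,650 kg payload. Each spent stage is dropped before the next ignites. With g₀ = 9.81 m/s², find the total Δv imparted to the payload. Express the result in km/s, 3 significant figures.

Ignition mass of stage 1 = 425,000+42,000 + 136,000+15,900 + 18,800+2,230 + 5,650 = 645,580 kg.
Stage 1: m₀ = 645,580 kg, m_f = 645,580 − 425,000 = 220,580 kg; Δv = 415×9.81×ln(2.927) = 4071.2×1.0739 ≈ 4372 m/s.
Stage 2: m₀ = 178,580 kg, m_f = 178,580 − 136,000 = 42,580 kg; Δv = 271×9.81×ln(4.194) = 2658.5×1.4337 ≈ 3811 m/s.
Stage 3: m₀ = 26,680 kg, m_f = 26,680 − 18,800 = 7,880 kg; Δv = 374×9.81×ln(3.386) = 3668.9×1.2196 ≈ 4475 m/s.
Total Δv = 4372 + 3811 + 4475 = 12658 m/s.

Δv ≈ 12.7 km/s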